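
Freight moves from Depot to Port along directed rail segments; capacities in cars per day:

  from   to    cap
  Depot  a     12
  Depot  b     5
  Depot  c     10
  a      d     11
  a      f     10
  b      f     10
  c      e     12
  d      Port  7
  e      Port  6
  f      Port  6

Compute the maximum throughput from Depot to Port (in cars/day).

Augment Depot→a→d→Port: bottleneck 7, flow now 7.
Augment Depot→a→f→Port: bottleneck 5, flow now 12.
Augment Depot→b→f→Port: bottleneck 1, flow now 13.
Augment Depot→c→e→Port: bottleneck 6, flow now 19.
No augmenting path remains; maximum flow = 19.
In the residual graph, reachable from Depot: {Depot, a, b, c, d, e, f}.
Min-cut edges: d→Port (7), e→Port (6), f→Port (6); capacity 7 + 6 + 6 = 19.
This cut is saturated, so no flow can exceed 19.

19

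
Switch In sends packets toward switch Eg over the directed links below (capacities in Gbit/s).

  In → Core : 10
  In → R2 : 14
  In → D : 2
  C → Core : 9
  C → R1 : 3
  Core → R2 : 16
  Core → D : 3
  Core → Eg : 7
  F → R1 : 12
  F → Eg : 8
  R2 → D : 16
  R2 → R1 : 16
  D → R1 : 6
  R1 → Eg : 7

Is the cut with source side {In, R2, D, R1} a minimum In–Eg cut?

Given cut capacity: 10 + 7 = 17.
Augment In→Core→Eg: bottleneck 7, flow now 7.
Augment In→R2→R1→Eg: bottleneck 7, flow now 14.
No augmenting path remains; maximum flow = 14.
In the residual graph, reachable from In: {In, Core, R2, D, R1}.
Min-cut edges: Core→Eg (7), R1→Eg (7); capacity 7 + 7 = 14.
Cut capacity 17 exceeds the max flow 14, so it is not minimum.

No — its capacity is 17, but the minimum cut has capacity 14.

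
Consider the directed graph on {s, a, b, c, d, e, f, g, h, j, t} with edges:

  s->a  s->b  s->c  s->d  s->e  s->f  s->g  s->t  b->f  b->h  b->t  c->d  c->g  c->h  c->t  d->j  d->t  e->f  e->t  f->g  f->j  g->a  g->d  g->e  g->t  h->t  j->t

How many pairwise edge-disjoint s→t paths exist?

Assign every edge capacity 1; by Menger, the answer equals the max flow.
Path s→t (+1); total 1.
Path s→b→t (+1); total 2.
Path s→c→t (+1); total 3.
Path s→d→t (+1); total 4.
Path s→e→t (+1); total 5.
Path s→g→t (+1); total 6.
Path s→f→j→t (+1); total 7.
No residual s→t path; max flow = 7.
Certifying cut of size 7: {s→b, s→c, s→d, s→e, s→f, s→g, s→t}.

7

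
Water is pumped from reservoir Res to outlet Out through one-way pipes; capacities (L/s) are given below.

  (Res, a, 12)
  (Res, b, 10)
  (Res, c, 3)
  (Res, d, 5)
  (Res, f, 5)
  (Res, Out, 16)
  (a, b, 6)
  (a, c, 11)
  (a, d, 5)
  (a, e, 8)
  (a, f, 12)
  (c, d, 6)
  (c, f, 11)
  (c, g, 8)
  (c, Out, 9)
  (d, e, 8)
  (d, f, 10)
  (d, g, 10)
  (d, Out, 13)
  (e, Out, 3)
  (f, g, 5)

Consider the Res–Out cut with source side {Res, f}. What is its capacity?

51

Edges leaving {Res, f}: Res→a (12), Res→b (10), Res→c (3), Res→d (5), Res→Out (16), f→g (5).
Cut capacity = 12 + 10 + 3 + 5 + 16 + 5 = 51.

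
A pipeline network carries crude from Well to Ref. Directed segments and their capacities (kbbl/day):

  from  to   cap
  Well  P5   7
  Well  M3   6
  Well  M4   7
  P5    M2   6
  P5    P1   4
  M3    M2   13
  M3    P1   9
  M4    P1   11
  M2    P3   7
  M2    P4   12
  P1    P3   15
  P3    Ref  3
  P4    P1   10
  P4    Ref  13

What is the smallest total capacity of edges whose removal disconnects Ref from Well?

15

Augment Well→P5→M2→P3→Ref: bottleneck 3, flow now 3.
Augment Well→P5→M2→P4→Ref: bottleneck 3, flow now 6.
Augment Well→M3→M2→P4→Ref: bottleneck 6, flow now 12.
Augment Well→P5→P1→P3→M2→P4→Ref: bottleneck 1, flow now 13. (uses reverse residual edge)
Augment Well→M4→P1→P3→M2→P4→Ref: bottleneck 2, flow now 15. (uses reverse residual edge)
No augmenting path remains; maximum flow = 15.
By max-flow min-cut, the minimum cut capacity equals the max flow.
In the residual graph, reachable from Well: {Well, P5, M4, P1, P3}.
Min-cut edges: Well→M3 (6), P5→M2 (6), P3→Ref (3); capacity 6 + 6 + 3 = 15.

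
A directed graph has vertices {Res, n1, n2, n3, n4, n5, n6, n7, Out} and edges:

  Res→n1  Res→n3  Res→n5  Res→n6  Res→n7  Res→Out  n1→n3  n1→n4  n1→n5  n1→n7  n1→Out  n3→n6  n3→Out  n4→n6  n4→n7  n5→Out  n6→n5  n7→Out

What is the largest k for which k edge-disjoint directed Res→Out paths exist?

Assign every edge capacity 1; by Menger, the answer equals the max flow.
Path Res→Out (+1); total 1.
Path Res→n1→Out (+1); total 2.
Path Res→n3→Out (+1); total 3.
Path Res→n5→Out (+1); total 4.
Path Res→n7→Out (+1); total 5.
No residual Res→Out path; max flow = 5.
Certifying cut of size 5: {Res→Out, Res→n1, Res→n3, Res→n7, n5→Out}.

5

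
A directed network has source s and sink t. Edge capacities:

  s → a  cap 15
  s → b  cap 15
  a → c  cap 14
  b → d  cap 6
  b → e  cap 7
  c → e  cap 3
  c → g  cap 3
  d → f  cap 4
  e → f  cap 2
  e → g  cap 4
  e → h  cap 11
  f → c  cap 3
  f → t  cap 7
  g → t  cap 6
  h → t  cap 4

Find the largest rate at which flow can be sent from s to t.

16

Augment s→a→c→g→t: bottleneck 3, flow now 3.
Augment s→b→d→f→t: bottleneck 4, flow now 7.
Augment s→b→e→f→t: bottleneck 2, flow now 9.
Augment s→b→e→g→t: bottleneck 3, flow now 12.
Augment s→b→e→h→t: bottleneck 2, flow now 14.
Augment s→a→c→e→h→t: bottleneck 2, flow now 16.
No augmenting path remains; maximum flow = 16.
In the residual graph, reachable from s: {s, a, b, c, d, e, g, h}.
Min-cut edges: d→f (4), e→f (2), g→t (6), h→t (4); capacity 4 + 2 + 6 + 4 = 16.
This cut is saturated, so no flow can exceed 16.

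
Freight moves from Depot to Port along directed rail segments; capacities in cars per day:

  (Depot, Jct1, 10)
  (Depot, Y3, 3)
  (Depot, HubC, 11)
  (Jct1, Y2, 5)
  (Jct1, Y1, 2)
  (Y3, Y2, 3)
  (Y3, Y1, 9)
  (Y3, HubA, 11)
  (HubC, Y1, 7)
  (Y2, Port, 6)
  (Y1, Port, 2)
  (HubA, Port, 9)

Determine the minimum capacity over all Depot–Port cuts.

10

Augment Depot→Jct1→Y2→Port: bottleneck 5, flow now 5.
Augment Depot→Jct1→Y1→Port: bottleneck 2, flow now 7.
Augment Depot→Y3→Y2→Port: bottleneck 1, flow now 8.
Augment Depot→Y3→HubA→Port: bottleneck 2, flow now 10.
No augmenting path remains; maximum flow = 10.
By max-flow min-cut, the minimum cut capacity equals the max flow.
In the residual graph, reachable from Depot: {Depot, Jct1, HubC, Y1}.
Min-cut edges: Depot→Y3 (3), Jct1→Y2 (5), Y1→Port (2); capacity 3 + 5 + 2 = 10.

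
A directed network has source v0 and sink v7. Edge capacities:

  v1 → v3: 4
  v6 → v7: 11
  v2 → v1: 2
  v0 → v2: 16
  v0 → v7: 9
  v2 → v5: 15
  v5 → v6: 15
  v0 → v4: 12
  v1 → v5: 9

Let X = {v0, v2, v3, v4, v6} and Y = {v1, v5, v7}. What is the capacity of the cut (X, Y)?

37

Edges leaving {v0, v2, v3, v4, v6}: v0→v7 (9), v2→v1 (2), v2→v5 (15), v6→v7 (11).
Cut capacity = 9 + 2 + 15 + 11 = 37.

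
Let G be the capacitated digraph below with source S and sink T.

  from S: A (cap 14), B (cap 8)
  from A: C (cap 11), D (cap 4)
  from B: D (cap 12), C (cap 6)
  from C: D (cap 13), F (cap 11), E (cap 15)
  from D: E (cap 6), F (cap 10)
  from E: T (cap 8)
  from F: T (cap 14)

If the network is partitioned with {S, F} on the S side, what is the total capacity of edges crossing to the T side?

36

Edges leaving {S, F}: S→A (14), S→B (8), F→T (14).
Cut capacity = 14 + 8 + 14 = 36.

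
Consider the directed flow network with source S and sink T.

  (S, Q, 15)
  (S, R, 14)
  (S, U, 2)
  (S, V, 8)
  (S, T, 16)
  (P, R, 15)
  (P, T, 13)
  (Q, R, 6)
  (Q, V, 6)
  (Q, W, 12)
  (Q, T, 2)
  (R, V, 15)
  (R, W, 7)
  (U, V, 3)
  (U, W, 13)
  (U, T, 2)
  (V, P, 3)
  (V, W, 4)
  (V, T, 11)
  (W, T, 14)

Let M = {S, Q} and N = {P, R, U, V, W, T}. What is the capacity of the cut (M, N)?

Edges leaving {S, Q}: S→R (14), S→U (2), S→V (8), S→T (16), Q→R (6), Q→V (6), Q→W (12), Q→T (2).
Cut capacity = 14 + 2 + 8 + 16 + 6 + 6 + 12 + 2 = 66.

66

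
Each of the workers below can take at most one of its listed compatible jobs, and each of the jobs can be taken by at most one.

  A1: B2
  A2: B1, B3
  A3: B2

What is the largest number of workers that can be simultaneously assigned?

Unit-capacity flow: source→left, listed edges, right→sink; max matching = max flow.
Augmenting path A1→B2 (+1); matched 1.
Augmenting path A2→B1 (+1); matched 2.
No augmenting path remains; maximum matching = 2.
König certificate: {A2, B2} is a vertex cover of size 2 (every listed pair touches it), so no matching can be larger.

2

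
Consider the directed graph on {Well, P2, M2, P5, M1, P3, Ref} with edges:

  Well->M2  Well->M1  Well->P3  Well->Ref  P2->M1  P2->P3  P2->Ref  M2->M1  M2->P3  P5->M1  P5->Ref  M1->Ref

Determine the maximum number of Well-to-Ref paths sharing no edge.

2

Assign every edge capacity 1; by Menger, the answer equals the max flow.
Path Well→Ref (+1); total 1.
Path Well→M1→Ref (+1); total 2.
No residual Well→Ref path; max flow = 2.
Certifying cut of size 2: {M1→Ref, Well→Ref}.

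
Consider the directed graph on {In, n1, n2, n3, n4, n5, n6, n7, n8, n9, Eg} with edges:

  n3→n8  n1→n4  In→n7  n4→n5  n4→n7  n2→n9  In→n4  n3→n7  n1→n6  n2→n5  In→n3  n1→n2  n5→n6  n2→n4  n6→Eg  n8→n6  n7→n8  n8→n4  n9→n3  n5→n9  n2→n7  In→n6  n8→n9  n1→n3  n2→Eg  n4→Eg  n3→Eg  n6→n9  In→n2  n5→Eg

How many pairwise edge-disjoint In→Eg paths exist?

5

Assign every edge capacity 1; by Menger, the answer equals the max flow.
Path In→n2→Eg (+1); total 1.
Path In→n3→Eg (+1); total 2.
Path In→n4→Eg (+1); total 3.
Path In→n6→Eg (+1); total 4.
Path In→n7→n8→n4→n5→Eg (+1); total 5.
No residual In→Eg path; max flow = 5.
Certifying cut of size 5: {In→n2, In→n3, In→n4, In→n6, In→n7}.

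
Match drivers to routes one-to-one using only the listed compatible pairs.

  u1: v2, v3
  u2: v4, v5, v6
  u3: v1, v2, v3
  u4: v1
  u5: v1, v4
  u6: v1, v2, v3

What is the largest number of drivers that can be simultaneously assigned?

Unit-capacity flow: source→left, listed edges, right→sink; max matching = max flow.
Augmenting path u1→v2 (+1); matched 1.
Augmenting path u2→v4 (+1); matched 2.
Augmenting path u3→v1 (+1); matched 3.
Augmenting path u6→v3 (+1); matched 4.
Augmenting path u5→v4→u2→v5 (+1); matched 5.
No augmenting path remains; maximum matching = 5.
König certificate: {u2, u5, v1, v2, v3} is a vertex cover of size 5 (every listed pair touches it), so no matching can be larger.

5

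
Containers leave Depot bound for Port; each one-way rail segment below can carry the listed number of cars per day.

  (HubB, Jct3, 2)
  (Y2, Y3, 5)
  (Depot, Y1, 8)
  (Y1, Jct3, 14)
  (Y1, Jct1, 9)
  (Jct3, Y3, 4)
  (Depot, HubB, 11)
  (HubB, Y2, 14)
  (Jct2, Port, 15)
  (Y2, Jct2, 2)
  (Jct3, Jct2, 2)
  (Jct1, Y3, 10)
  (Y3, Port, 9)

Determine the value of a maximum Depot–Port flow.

Augment Depot→Y1→Jct3→Y3→Port: bottleneck 4, flow now 4.
Augment Depot→Y1→Jct3→Jct2→Port: bottleneck 2, flow now 6.
Augment Depot→Y1→Jct1→Y3→Port: bottleneck 2, flow now 8.
Augment Depot→HubB→Y2→Y3→Port: bottleneck 3, flow now 11.
Augment Depot→HubB→Y2→Jct2→Port: bottleneck 2, flow now 13.
No augmenting path remains; maximum flow = 13.
In the residual graph, reachable from Depot: {Depot, Y1, HubB, Jct3, Jct1, Y2, Y3}.
Min-cut edges: Jct3→Jct2 (2), Y2→Jct2 (2), Y3→Port (9); capacity 2 + 2 + 9 = 13.
This cut is saturated, so no flow can exceed 13.

13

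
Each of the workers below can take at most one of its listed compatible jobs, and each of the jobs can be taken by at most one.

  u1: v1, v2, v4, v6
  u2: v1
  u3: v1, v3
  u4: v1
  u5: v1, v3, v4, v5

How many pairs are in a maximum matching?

4

Unit-capacity flow: source→left, listed edges, right→sink; max matching = max flow.
Augmenting path u1→v1 (+1); matched 1.
Augmenting path u3→v3 (+1); matched 2.
Augmenting path u5→v4 (+1); matched 3.
Augmenting path u2→v1→u1→v2 (+1); matched 4.
No augmenting path remains; maximum matching = 4.
König certificate: {u1, u3, u5, v1} is a vertex cover of size 4 (every listed pair touches it), so no matching can be larger.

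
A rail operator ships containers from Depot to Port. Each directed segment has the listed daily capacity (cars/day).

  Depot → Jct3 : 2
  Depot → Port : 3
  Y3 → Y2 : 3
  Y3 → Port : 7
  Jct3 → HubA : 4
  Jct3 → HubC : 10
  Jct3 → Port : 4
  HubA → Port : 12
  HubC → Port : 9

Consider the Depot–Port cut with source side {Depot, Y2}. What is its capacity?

Edges leaving {Depot, Y2}: Depot→Jct3 (2), Depot→Port (3).
Cut capacity = 2 + 3 = 5.

5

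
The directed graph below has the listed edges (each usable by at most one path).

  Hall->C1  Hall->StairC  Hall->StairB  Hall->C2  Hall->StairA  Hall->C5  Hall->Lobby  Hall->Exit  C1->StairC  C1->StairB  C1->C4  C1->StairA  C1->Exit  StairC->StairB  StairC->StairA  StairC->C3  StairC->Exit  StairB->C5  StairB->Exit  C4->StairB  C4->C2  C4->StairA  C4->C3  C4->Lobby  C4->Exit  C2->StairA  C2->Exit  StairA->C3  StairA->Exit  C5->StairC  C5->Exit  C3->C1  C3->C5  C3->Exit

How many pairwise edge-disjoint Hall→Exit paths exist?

Assign every edge capacity 1; by Menger, the answer equals the max flow.
Path Hall→Exit (+1); total 1.
Path Hall→C1→Exit (+1); total 2.
Path Hall→StairC→Exit (+1); total 3.
Path Hall→StairB→Exit (+1); total 4.
Path Hall→C2→Exit (+1); total 5.
Path Hall→StairA→Exit (+1); total 6.
Path Hall→C5→Exit (+1); total 7.
No residual Hall→Exit path; max flow = 7.
Certifying cut of size 7: {Hall→C1, Hall→C2, Hall→C5, Hall→Exit, Hall→StairA, Hall→StairB, Hall→StairC}.

7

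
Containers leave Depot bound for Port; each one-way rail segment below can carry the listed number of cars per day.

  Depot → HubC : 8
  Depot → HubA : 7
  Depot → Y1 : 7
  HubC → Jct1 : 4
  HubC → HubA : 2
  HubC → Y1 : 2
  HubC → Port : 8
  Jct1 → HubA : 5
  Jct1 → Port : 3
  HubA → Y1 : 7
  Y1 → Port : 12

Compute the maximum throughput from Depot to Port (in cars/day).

20

Augment Depot→HubC→Port: bottleneck 8, flow now 8.
Augment Depot→Y1→Port: bottleneck 7, flow now 15.
Augment Depot→HubA→Y1→Port: bottleneck 5, flow now 20.
No augmenting path remains; maximum flow = 20.
In the residual graph, reachable from Depot: {Depot, HubA, Y1}.
Min-cut edges: Depot→HubC (8), Y1→Port (12); capacity 8 + 12 = 20.
This cut is saturated, so no flow can exceed 20.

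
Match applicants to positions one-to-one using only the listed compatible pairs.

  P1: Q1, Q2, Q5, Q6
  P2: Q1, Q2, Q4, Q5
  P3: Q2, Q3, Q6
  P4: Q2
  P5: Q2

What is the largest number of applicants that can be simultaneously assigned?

Unit-capacity flow: source→left, listed edges, right→sink; max matching = max flow.
Augmenting path P1→Q1 (+1); matched 1.
Augmenting path P2→Q2 (+1); matched 2.
Augmenting path P3→Q3 (+1); matched 3.
Augmenting path P4→Q2→P2→Q4 (+1); matched 4.
No augmenting path remains; maximum matching = 4.
König certificate: {P1, P2, P3, Q2} is a vertex cover of size 4 (every listed pair touches it), so no matching can be larger.

4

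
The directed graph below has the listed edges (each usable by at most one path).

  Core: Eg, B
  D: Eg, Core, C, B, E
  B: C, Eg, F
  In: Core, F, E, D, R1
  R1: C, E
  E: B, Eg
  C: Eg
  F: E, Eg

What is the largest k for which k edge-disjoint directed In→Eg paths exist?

5

Assign every edge capacity 1; by Menger, the answer equals the max flow.
Path In→D→Eg (+1); total 1.
Path In→F→Eg (+1); total 2.
Path In→Core→Eg (+1); total 3.
Path In→E→Eg (+1); total 4.
Path In→R1→C→Eg (+1); total 5.
No residual In→Eg path; max flow = 5.
Certifying cut of size 5: {In→Core, In→D, In→E, In→F, In→R1}.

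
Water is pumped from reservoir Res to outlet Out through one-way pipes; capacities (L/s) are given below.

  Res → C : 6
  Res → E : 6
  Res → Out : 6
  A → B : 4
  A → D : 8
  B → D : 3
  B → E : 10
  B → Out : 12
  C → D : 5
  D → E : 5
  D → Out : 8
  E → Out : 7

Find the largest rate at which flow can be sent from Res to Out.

17

Augment Res→Out: bottleneck 6, flow now 6.
Augment Res→E→Out: bottleneck 6, flow now 12.
Augment Res→C→D→Out: bottleneck 5, flow now 17.
No augmenting path remains; maximum flow = 17.
In the residual graph, reachable from Res: {Res, C}.
Min-cut edges: Res→E (6), Res→Out (6), C→D (5); capacity 6 + 6 + 5 = 17.
This cut is saturated, so no flow can exceed 17.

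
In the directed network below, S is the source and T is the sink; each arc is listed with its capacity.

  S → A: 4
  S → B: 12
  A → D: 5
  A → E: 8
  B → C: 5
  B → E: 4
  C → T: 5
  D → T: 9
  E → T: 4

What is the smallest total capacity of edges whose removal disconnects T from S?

Augment S→A→D→T: bottleneck 4, flow now 4.
Augment S→B→C→T: bottleneck 5, flow now 9.
Augment S→B→E→T: bottleneck 4, flow now 13.
No augmenting path remains; maximum flow = 13.
By max-flow min-cut, the minimum cut capacity equals the max flow.
In the residual graph, reachable from S: {S, B}.
Min-cut edges: S→A (4), B→C (5), B→E (4); capacity 4 + 5 + 4 = 13.

13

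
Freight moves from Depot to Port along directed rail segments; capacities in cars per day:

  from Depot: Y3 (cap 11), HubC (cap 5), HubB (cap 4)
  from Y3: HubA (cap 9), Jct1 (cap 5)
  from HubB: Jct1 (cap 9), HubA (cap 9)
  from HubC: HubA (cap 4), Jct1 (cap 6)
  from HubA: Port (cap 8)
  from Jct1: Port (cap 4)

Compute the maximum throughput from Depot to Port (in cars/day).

12

Augment Depot→Y3→HubA→Port: bottleneck 8, flow now 8.
Augment Depot→Y3→Jct1→Port: bottleneck 3, flow now 11.
Augment Depot→HubB→Jct1→Port: bottleneck 1, flow now 12.
No augmenting path remains; maximum flow = 12.
In the residual graph, reachable from Depot: {Depot, Y3, HubB, HubC, HubA, Jct1}.
Min-cut edges: HubA→Port (8), Jct1→Port (4); capacity 8 + 4 = 12.
This cut is saturated, so no flow can exceed 12.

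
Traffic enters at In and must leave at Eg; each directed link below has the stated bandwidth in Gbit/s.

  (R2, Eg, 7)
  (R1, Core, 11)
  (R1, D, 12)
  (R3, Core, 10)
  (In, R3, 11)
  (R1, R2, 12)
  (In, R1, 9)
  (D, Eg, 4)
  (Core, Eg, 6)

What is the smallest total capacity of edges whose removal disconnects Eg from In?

Augment In→R1→R2→Eg: bottleneck 7, flow now 7.
Augment In→R1→D→Eg: bottleneck 2, flow now 9.
Augment In→R3→Core→Eg: bottleneck 6, flow now 15.
No augmenting path remains; maximum flow = 15.
By max-flow min-cut, the minimum cut capacity equals the max flow.
In the residual graph, reachable from In: {In, R3, Core}.
Min-cut edges: In→R1 (9), Core→Eg (6); capacity 9 + 6 = 15.

15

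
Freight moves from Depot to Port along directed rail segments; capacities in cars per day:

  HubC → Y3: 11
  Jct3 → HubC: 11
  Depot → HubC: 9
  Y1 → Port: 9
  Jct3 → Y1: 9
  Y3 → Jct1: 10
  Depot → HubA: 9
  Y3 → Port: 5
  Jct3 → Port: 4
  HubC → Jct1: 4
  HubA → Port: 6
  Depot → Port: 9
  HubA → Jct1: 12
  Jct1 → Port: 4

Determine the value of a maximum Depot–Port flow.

Augment Depot→Port: bottleneck 9, flow now 9.
Augment Depot→HubA→Port: bottleneck 6, flow now 15.
Augment Depot→HubA→Jct1→Port: bottleneck 3, flow now 18.
Augment Depot→HubC→Y3→Port: bottleneck 5, flow now 23.
Augment Depot→HubC→Jct1→Port: bottleneck 1, flow now 24.
No augmenting path remains; maximum flow = 24.
In the residual graph, reachable from Depot: {Depot, HubA, HubC, Y3, Jct1}.
Min-cut edges: Depot→Port (9), HubA→Port (6), Y3→Port (5), Jct1→Port (4); capacity 9 + 6 + 5 + 4 = 24.
This cut is saturated, so no flow can exceed 24.

24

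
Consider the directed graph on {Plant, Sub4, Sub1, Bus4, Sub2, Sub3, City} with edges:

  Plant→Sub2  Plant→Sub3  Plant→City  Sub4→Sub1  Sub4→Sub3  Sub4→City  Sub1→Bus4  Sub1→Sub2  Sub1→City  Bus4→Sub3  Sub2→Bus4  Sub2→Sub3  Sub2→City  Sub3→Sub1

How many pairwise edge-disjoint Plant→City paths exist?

Assign every edge capacity 1; by Menger, the answer equals the max flow.
Path Plant→City (+1); total 1.
Path Plant→Sub2→City (+1); total 2.
Path Plant→Sub3→Sub1→City (+1); total 3.
No residual Plant→City path; max flow = 3.
Certifying cut of size 3: {Plant→City, Plant→Sub2, Plant→Sub3}.

3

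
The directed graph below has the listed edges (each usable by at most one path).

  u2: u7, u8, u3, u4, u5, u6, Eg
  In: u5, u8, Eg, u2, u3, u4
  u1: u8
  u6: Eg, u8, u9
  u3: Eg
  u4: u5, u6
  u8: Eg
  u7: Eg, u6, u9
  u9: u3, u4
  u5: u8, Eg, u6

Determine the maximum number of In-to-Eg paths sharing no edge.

Assign every edge capacity 1; by Menger, the answer equals the max flow.
Path In→Eg (+1); total 1.
Path In→u2→Eg (+1); total 2.
Path In→u3→Eg (+1); total 3.
Path In→u5→Eg (+1); total 4.
Path In→u8→Eg (+1); total 5.
Path In→u4→u6→Eg (+1); total 6.
No residual In→Eg path; max flow = 6.
Certifying cut of size 6: {In→Eg, In→u2, In→u3, In→u4, In→u5, In→u8}.

6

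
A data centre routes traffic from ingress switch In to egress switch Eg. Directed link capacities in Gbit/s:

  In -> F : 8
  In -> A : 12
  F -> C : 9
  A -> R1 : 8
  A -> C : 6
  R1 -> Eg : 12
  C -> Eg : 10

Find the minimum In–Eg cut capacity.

18

Augment In→F→C→Eg: bottleneck 8, flow now 8.
Augment In→A→R1→Eg: bottleneck 8, flow now 16.
Augment In→A→C→Eg: bottleneck 2, flow now 18.
No augmenting path remains; maximum flow = 18.
By max-flow min-cut, the minimum cut capacity equals the max flow.
In the residual graph, reachable from In: {In, F, A, C}.
Min-cut edges: A→R1 (8), C→Eg (10); capacity 8 + 10 = 18.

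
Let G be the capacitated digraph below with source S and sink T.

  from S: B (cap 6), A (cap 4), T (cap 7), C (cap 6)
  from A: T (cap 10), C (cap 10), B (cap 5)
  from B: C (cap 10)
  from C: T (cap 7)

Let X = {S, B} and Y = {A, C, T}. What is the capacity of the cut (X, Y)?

Edges leaving {S, B}: S→A (4), S→C (6), S→T (7), B→C (10).
Cut capacity = 4 + 6 + 7 + 10 = 27.

27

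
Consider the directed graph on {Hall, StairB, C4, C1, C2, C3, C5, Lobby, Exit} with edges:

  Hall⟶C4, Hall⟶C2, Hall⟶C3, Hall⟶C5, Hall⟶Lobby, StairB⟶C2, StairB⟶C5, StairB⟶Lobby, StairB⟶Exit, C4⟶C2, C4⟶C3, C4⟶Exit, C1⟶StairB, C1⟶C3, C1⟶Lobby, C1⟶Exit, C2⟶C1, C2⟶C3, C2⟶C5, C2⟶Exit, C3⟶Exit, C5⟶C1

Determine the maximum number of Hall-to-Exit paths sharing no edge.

Assign every edge capacity 1; by Menger, the answer equals the max flow.
Path Hall→C4→Exit (+1); total 1.
Path Hall→C2→Exit (+1); total 2.
Path Hall→C3→Exit (+1); total 3.
Path Hall→C5→C1→Exit (+1); total 4.
No residual Hall→Exit path; max flow = 4.
Certifying cut of size 4: {Hall→C2, Hall→C3, Hall→C4, Hall→C5}.

4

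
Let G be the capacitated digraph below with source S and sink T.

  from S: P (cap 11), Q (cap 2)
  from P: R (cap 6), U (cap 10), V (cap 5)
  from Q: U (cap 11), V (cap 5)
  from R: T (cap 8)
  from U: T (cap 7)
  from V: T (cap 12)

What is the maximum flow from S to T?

Augment S→P→R→T: bottleneck 6, flow now 6.
Augment S→P→U→T: bottleneck 5, flow now 11.
Augment S→Q→U→T: bottleneck 2, flow now 13.
No augmenting path remains; maximum flow = 13.
In the residual graph, reachable from S: {S}.
Min-cut edges: S→P (11), S→Q (2); capacity 11 + 2 = 13.
This cut is saturated, so no flow can exceed 13.

13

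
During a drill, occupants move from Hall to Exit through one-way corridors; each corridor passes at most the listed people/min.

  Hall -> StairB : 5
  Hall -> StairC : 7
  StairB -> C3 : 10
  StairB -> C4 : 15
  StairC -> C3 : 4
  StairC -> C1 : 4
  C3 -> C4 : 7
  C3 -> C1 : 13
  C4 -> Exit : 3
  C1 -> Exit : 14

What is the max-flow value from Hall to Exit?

12

Augment Hall→StairB→C4→Exit: bottleneck 3, flow now 3.
Augment Hall→StairC→C1→Exit: bottleneck 4, flow now 7.
Augment Hall→StairB→C3→C1→Exit: bottleneck 2, flow now 9.
Augment Hall→StairC→C3→C1→Exit: bottleneck 3, flow now 12.
No augmenting path remains; maximum flow = 12.
In the residual graph, reachable from Hall: {Hall}.
Min-cut edges: Hall→StairB (5), Hall→StairC (7); capacity 5 + 7 = 12.
This cut is saturated, so no flow can exceed 12.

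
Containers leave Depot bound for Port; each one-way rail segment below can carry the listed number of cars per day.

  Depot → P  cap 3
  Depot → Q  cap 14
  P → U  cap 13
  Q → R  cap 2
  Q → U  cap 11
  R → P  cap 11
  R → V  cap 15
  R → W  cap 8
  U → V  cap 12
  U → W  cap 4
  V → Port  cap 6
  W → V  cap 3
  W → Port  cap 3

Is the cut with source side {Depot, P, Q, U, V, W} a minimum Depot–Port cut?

Given cut capacity: 2 + 6 + 3 = 11.
Augment Depot→P→U→V→Port: bottleneck 3, flow now 3.
Augment Depot→Q→R→V→Port: bottleneck 2, flow now 5.
Augment Depot→Q→U→V→Port: bottleneck 1, flow now 6.
Augment Depot→Q→U→W→Port: bottleneck 3, flow now 9.
No augmenting path remains; maximum flow = 9.
In the residual graph, reachable from Depot: {Depot, P, Q, R, U, V, W}.
Min-cut edges: V→Port (6), W→Port (3); capacity 6 + 3 = 9.
Cut capacity 11 exceeds the max flow 9, so it is not minimum.

No — its capacity is 11, but the minimum cut has capacity 9.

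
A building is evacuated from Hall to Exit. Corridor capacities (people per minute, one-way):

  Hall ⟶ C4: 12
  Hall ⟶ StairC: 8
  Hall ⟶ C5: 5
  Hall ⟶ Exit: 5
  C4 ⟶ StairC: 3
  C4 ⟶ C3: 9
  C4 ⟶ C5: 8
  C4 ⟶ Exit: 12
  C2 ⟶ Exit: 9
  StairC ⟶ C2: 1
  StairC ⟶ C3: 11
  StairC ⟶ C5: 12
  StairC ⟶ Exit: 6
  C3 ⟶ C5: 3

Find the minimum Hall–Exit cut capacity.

24

Augment Hall→Exit: bottleneck 5, flow now 5.
Augment Hall→C4→Exit: bottleneck 12, flow now 17.
Augment Hall→StairC→Exit: bottleneck 6, flow now 23.
Augment Hall→StairC→C2→Exit: bottleneck 1, flow now 24.
No augmenting path remains; maximum flow = 24.
By max-flow min-cut, the minimum cut capacity equals the max flow.
In the residual graph, reachable from Hall: {Hall, StairC, C3, C5}.
Min-cut edges: Hall→C4 (12), Hall→Exit (5), StairC→C2 (1), StairC→Exit (6); capacity 12 + 5 + 1 + 6 = 24.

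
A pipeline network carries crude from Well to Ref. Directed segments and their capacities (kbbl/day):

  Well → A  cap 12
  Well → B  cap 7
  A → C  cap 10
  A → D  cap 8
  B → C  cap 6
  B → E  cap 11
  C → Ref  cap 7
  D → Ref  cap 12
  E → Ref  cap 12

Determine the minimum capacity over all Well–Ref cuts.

19

Augment Well→A→C→Ref: bottleneck 7, flow now 7.
Augment Well→A→D→Ref: bottleneck 5, flow now 12.
Augment Well→B→E→Ref: bottleneck 7, flow now 19.
No augmenting path remains; maximum flow = 19.
By max-flow min-cut, the minimum cut capacity equals the max flow.
In the residual graph, reachable from Well: {Well}.
Min-cut edges: Well→A (12), Well→B (7); capacity 12 + 7 = 19.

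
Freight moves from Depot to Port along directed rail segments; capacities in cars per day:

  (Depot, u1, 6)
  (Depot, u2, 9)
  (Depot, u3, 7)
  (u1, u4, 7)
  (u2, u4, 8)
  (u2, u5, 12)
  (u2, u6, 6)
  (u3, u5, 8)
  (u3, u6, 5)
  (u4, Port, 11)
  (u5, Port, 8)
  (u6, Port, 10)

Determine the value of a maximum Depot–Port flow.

Augment Depot→u1→u4→Port: bottleneck 6, flow now 6.
Augment Depot→u2→u4→Port: bottleneck 5, flow now 11.
Augment Depot→u2→u5→Port: bottleneck 4, flow now 15.
Augment Depot→u3→u5→Port: bottleneck 4, flow now 19.
Augment Depot→u3→u6→Port: bottleneck 3, flow now 22.
No augmenting path remains; maximum flow = 22.
In the residual graph, reachable from Depot: {Depot}.
Min-cut edges: Depot→u1 (6), Depot→u2 (9), Depot→u3 (7); capacity 6 + 9 + 7 = 22.
This cut is saturated, so no flow can exceed 22.

22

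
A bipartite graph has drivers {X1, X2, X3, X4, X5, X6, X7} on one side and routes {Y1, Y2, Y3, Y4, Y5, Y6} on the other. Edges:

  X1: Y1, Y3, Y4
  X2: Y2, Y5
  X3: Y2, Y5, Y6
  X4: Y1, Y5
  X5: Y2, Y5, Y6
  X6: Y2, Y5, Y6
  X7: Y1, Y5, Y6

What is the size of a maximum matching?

Unit-capacity flow: source→left, listed edges, right→sink; max matching = max flow.
Augmenting path X1→Y1 (+1); matched 1.
Augmenting path X2→Y2 (+1); matched 2.
Augmenting path X3→Y5 (+1); matched 3.
Augmenting path X5→Y6 (+1); matched 4.
Augmenting path X4→Y1→X1→Y3 (+1); matched 5.
No augmenting path remains; maximum matching = 5.
König certificate: {X1, Y1, Y2, Y5, Y6} is a vertex cover of size 5 (every listed pair touches it), so no matching can be larger.

5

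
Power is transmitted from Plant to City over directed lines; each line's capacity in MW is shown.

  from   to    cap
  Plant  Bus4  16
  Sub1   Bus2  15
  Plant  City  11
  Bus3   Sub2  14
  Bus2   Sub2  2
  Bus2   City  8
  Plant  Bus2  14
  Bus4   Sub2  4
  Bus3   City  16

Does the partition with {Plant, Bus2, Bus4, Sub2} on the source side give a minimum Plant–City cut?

Given cut capacity: 11 + 8 = 19.
Augment Plant→City: bottleneck 11, flow now 11.
Augment Plant→Bus2→City: bottleneck 8, flow now 19.
No augmenting path remains; maximum flow = 19.
Cut capacity 19 equals the max flow, so it is a minimum cut.

Yes — it is a minimum cut (capacity 19).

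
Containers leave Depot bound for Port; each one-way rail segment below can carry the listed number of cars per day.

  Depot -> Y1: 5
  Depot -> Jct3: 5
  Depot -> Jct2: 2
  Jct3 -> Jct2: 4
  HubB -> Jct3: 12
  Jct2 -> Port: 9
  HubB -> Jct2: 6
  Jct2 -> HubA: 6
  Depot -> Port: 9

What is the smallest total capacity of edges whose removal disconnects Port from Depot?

15

Augment Depot→Port: bottleneck 9, flow now 9.
Augment Depot→Jct2→Port: bottleneck 2, flow now 11.
Augment Depot→Jct3→Jct2→Port: bottleneck 4, flow now 15.
No augmenting path remains; maximum flow = 15.
By max-flow min-cut, the minimum cut capacity equals the max flow.
In the residual graph, reachable from Depot: {Depot, Jct3, Y1}.
Min-cut edges: Depot→Jct2 (2), Depot→Port (9), Jct3→Jct2 (4); capacity 2 + 9 + 4 = 15.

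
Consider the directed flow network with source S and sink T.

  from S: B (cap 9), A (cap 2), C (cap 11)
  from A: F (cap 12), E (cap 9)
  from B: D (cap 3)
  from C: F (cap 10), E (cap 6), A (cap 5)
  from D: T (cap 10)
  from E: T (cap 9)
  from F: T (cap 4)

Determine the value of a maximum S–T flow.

16

Augment S→A→E→T: bottleneck 2, flow now 2.
Augment S→B→D→T: bottleneck 3, flow now 5.
Augment S→C→E→T: bottleneck 6, flow now 11.
Augment S→C→F→T: bottleneck 4, flow now 15.
Augment S→C→A→E→T: bottleneck 1, flow now 16.
No augmenting path remains; maximum flow = 16.
In the residual graph, reachable from S: {S, B}.
Min-cut edges: S→A (2), S→C (11), B→D (3); capacity 2 + 11 + 3 = 16.
This cut is saturated, so no flow can exceed 16.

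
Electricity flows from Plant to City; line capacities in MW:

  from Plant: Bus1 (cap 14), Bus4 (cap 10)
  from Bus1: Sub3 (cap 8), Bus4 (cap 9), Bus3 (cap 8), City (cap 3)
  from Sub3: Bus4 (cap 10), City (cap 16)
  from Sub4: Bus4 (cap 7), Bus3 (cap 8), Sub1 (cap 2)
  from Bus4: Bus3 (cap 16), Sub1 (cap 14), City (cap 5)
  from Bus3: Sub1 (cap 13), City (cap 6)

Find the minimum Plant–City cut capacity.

Augment Plant→Bus1→City: bottleneck 3, flow now 3.
Augment Plant→Bus4→City: bottleneck 5, flow now 8.
Augment Plant→Bus1→Sub3→City: bottleneck 8, flow now 16.
Augment Plant→Bus1→Bus3→City: bottleneck 3, flow now 19.
Augment Plant→Bus4→Bus3→City: bottleneck 3, flow now 22.
No augmenting path remains; maximum flow = 22.
By max-flow min-cut, the minimum cut capacity equals the max flow.
In the residual graph, reachable from Plant: {Plant, Bus1, Bus4, Bus3, Sub1}.
Min-cut edges: Bus1→Sub3 (8), Bus1→City (3), Bus4→City (5), Bus3→City (6); capacity 8 + 3 + 5 + 6 = 22.

22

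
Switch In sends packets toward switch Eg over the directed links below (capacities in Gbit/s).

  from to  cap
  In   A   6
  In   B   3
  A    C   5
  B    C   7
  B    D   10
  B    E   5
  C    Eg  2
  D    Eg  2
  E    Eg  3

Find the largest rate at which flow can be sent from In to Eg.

Augment In→A→C→Eg: bottleneck 2, flow now 2.
Augment In→B→D→Eg: bottleneck 2, flow now 4.
Augment In→B→E→Eg: bottleneck 1, flow now 5.
No augmenting path remains; maximum flow = 5.
In the residual graph, reachable from In: {In, A, C}.
Min-cut edges: In→B (3), C→Eg (2); capacity 3 + 2 = 5.
This cut is saturated, so no flow can exceed 5.

5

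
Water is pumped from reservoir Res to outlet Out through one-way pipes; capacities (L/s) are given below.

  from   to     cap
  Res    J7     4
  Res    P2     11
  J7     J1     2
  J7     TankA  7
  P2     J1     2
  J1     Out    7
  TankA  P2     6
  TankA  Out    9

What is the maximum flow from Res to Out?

6

Augment Res→J7→J1→Out: bottleneck 2, flow now 2.
Augment Res→J7→TankA→Out: bottleneck 2, flow now 4.
Augment Res→P2→J1→Out: bottleneck 2, flow now 6.
No augmenting path remains; maximum flow = 6.
In the residual graph, reachable from Res: {Res, P2}.
Min-cut edges: Res→J7 (4), P2→J1 (2); capacity 4 + 2 = 6.
This cut is saturated, so no flow can exceed 6.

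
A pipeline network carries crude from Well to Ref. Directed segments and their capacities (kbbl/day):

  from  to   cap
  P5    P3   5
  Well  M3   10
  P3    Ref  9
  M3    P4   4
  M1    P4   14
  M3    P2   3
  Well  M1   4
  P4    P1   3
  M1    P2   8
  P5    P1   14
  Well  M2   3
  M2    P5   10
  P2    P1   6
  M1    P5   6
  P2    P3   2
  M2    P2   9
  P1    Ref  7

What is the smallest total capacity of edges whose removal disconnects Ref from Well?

13

Augment Well→M2→P5→P1→Ref: bottleneck 3, flow now 3.
Augment Well→M3→P4→P1→Ref: bottleneck 3, flow now 6.
Augment Well→M3→P2→P1→Ref: bottleneck 1, flow now 7.
Augment Well→M3→P2→P3→Ref: bottleneck 2, flow now 9.
Augment Well→M1→P5→P3→Ref: bottleneck 4, flow now 13.
No augmenting path remains; maximum flow = 13.
By max-flow min-cut, the minimum cut capacity equals the max flow.
In the residual graph, reachable from Well: {Well, M3, P4}.
Min-cut edges: Well→M2 (3), Well→M1 (4), M3→P2 (3), P4→P1 (3); capacity 3 + 4 + 3 + 3 = 13.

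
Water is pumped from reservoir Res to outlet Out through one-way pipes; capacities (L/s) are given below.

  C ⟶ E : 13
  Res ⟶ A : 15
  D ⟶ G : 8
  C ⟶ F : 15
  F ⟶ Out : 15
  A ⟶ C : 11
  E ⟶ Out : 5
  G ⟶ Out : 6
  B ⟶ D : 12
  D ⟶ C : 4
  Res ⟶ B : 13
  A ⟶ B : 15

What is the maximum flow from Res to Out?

21

Augment Res→A→C→E→Out: bottleneck 5, flow now 5.
Augment Res→A→C→F→Out: bottleneck 6, flow now 11.
Augment Res→B→D→G→Out: bottleneck 6, flow now 17.
Augment Res→B→D→C→F→Out: bottleneck 4, flow now 21.
No augmenting path remains; maximum flow = 21.
In the residual graph, reachable from Res: {Res, A, B, D, G}.
Min-cut edges: A→C (11), D→C (4), G→Out (6); capacity 11 + 4 + 6 = 21.
This cut is saturated, so no flow can exceed 21.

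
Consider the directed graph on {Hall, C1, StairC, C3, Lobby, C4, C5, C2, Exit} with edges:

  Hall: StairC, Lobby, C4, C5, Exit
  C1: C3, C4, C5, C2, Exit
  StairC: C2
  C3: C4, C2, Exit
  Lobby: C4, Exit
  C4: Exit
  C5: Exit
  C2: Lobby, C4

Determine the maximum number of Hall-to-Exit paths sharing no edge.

4

Assign every edge capacity 1; by Menger, the answer equals the max flow.
Path Hall→Exit (+1); total 1.
Path Hall→Lobby→Exit (+1); total 2.
Path Hall→C4→Exit (+1); total 3.
Path Hall→C5→Exit (+1); total 4.
No residual Hall→Exit path; max flow = 4.
Certifying cut of size 4: {C4→Exit, Hall→C5, Hall→Exit, Lobby→Exit}.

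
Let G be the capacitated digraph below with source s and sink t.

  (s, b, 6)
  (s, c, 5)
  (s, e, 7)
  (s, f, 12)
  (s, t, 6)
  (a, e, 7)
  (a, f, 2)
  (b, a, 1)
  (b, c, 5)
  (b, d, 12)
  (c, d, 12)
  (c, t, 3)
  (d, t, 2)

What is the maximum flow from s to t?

Augment s→t: bottleneck 6, flow now 6.
Augment s→c→t: bottleneck 3, flow now 9.
Augment s→b→d→t: bottleneck 2, flow now 11.
No augmenting path remains; maximum flow = 11.
In the residual graph, reachable from s: {s, a, b, c, d, e, f}.
Min-cut edges: s→t (6), c→t (3), d→t (2); capacity 6 + 3 + 2 = 11.
This cut is saturated, so no flow can exceed 11.

11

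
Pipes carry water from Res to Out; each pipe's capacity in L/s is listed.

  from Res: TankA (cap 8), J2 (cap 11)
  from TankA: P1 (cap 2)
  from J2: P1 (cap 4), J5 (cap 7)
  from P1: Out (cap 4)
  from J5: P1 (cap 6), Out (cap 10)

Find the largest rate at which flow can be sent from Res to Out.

11

Augment Res→TankA→P1→Out: bottleneck 2, flow now 2.
Augment Res→J2→P1→Out: bottleneck 2, flow now 4.
Augment Res→J2→J5→Out: bottleneck 7, flow now 11.
No augmenting path remains; maximum flow = 11.
In the residual graph, reachable from Res: {Res, TankA, J2, P1}.
Min-cut edges: J2→J5 (7), P1→Out (4); capacity 7 + 4 = 11.
This cut is saturated, so no flow can exceed 11.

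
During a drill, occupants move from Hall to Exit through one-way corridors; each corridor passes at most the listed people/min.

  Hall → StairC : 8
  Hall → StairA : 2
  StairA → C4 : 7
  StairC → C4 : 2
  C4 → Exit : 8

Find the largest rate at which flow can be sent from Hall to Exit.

Augment Hall→StairC→C4→Exit: bottleneck 2, flow now 2.
Augment Hall→StairA→C4→Exit: bottleneck 2, flow now 4.
No augmenting path remains; maximum flow = 4.
In the residual graph, reachable from Hall: {Hall, StairC}.
Min-cut edges: Hall→StairA (2), StairC→C4 (2); capacity 2 + 2 = 4.
This cut is saturated, so no flow can exceed 4.

4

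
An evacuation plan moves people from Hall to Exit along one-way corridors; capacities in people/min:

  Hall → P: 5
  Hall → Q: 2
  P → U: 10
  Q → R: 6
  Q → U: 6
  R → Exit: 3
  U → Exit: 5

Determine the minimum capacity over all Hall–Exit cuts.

Augment Hall→P→U→Exit: bottleneck 5, flow now 5.
Augment Hall→Q→R→Exit: bottleneck 2, flow now 7.
No augmenting path remains; maximum flow = 7.
By max-flow min-cut, the minimum cut capacity equals the max flow.
In the residual graph, reachable from Hall: {Hall}.
Min-cut edges: Hall→P (5), Hall→Q (2); capacity 5 + 2 = 7.

7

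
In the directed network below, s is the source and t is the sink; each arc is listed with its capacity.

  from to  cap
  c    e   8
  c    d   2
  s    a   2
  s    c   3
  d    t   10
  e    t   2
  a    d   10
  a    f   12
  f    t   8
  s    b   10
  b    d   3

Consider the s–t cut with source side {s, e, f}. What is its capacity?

25

Edges leaving {s, e, f}: s→a (2), s→b (10), s→c (3), e→t (2), f→t (8).
Cut capacity = 2 + 10 + 3 + 2 + 8 = 25.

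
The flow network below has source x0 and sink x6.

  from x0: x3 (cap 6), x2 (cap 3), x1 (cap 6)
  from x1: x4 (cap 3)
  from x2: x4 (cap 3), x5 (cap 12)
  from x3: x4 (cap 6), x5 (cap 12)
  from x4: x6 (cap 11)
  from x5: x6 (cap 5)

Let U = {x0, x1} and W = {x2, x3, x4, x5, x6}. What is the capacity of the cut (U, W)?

12

Edges leaving {x0, x1}: x0→x2 (3), x0→x3 (6), x1→x4 (3).
Cut capacity = 3 + 6 + 3 = 12.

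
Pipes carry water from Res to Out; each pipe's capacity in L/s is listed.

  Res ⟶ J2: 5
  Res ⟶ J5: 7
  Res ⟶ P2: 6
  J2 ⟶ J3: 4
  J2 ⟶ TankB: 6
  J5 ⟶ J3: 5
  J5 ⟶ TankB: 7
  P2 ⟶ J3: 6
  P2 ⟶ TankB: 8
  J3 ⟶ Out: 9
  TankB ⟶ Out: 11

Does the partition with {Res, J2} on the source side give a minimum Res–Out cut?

No — its capacity is 23, but the minimum cut has capacity 18.

Given cut capacity: 7 + 6 + 4 + 6 = 23.
Augment Res→J2→J3→Out: bottleneck 4, flow now 4.
Augment Res→J2→TankB→Out: bottleneck 1, flow now 5.
Augment Res→J5→J3→Out: bottleneck 5, flow now 10.
Augment Res→J5→TankB→Out: bottleneck 2, flow now 12.
Augment Res→P2→TankB→Out: bottleneck 6, flow now 18.
No augmenting path remains; maximum flow = 18.
In the residual graph, reachable from Res: {Res}.
Min-cut edges: Res→J2 (5), Res→J5 (7), Res→P2 (6); capacity 5 + 7 + 6 = 18.
Cut capacity 23 exceeds the max flow 18, so it is not minimum.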